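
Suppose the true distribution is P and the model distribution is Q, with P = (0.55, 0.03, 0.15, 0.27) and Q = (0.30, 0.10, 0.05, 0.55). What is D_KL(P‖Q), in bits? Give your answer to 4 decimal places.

0.3894 bits

D(P‖Q) = Σ p·log₂(p/q).
  0.55·log₂(0.55/0.30) = 0.48096
  0.03·log₂(0.03/0.10) = -0.05211
  0.15·log₂(0.15/0.05) = 0.23774
  0.27·log₂(0.27/0.55) = -0.27715
D(P‖Q) = 0.3894 bits.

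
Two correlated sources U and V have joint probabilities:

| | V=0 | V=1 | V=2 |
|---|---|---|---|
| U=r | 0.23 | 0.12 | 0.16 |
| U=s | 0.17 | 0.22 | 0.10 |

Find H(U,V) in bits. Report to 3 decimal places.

2.525 bits

H(U,V) = −Σ p(x,y)·log₂ p(x,y) over all 6 cells.
  cell (r,0): −0.23·log₂0.23 = 0.4877
  cell (r,1): −0.12·log₂0.12 = 0.3671
  cell (r,2): −0.16·log₂0.16 = 0.4230
  cell (s,0): −0.17·log₂0.17 = 0.4346
  cell (s,1): −0.22·log₂0.22 = 0.4806
  cell (s,2): −0.10·log₂0.10 = 0.3322
Sum = 2.525 bits.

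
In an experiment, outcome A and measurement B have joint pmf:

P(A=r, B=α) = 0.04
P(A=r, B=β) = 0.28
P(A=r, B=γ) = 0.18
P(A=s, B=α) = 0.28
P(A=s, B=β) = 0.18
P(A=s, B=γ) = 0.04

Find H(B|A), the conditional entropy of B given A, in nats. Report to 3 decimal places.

Marginals: p(A) = (0.5000, 0.5000), p(B) = (0.3200, 0.4600, 0.2200).
H(B|A) = Σ p(A) · H(B|A=·).
  A=r: p=0.5000, H(B|A=r) = 0.8946
  A=s: p=0.5000, H(B|A=s) = 0.8946
Weighted sum = 0.895 nats.

0.895 nats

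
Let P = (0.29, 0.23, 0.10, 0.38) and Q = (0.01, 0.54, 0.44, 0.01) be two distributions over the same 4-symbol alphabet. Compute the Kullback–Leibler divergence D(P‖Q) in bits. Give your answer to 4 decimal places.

D(P‖Q) = Σ p·log₂(p/q).
  0.29·log₂(0.29/0.01) = 1.40881
  0.23·log₂(0.23/0.54) = -0.28320
  0.10·log₂(0.10/0.44) = -0.21375
  0.38·log₂(0.38/0.01) = 1.99421
D(P‖Q) = 2.9061 bits.

2.9061 bits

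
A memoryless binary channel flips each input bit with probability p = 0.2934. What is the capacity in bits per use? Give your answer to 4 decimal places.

0.1269 bits

Binary symmetric channel: C = 1 − h₂(ε) where h₂ is the binary entropy function.
h₂(0.2934) = −0.2934·log₂0.2934 − 0.7066·log₂0.7066 = 0.8731.
C = 1 − 0.8731 = 0.1269 bits per channel use.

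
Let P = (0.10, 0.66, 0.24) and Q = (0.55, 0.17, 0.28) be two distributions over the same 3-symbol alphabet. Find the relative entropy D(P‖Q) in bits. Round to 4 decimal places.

D(P‖Q) = Σ p·log₂(p/q).
  0.10·log₂(0.10/0.55) = -0.24594
  0.66·log₂(0.66/0.17) = 1.29157
  0.24·log₂(0.24/0.28) = -0.05337
D(P‖Q) = 0.9923 bits.

0.9923 bits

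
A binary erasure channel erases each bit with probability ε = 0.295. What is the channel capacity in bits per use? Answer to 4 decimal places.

0.7050 bits

Binary erasure channel: capacity C = 1 − ε.
C = 1 − 0.295 = 0.7050 bits per channel use.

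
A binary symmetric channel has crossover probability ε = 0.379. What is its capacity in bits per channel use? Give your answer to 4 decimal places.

Binary symmetric channel: C = 1 − h₂(ε) where h₂ is the binary entropy function.
h₂(0.379) = −0.379·log₂0.379 − 0.621·log₂0.621 = 0.9573.
C = 1 − 0.9573 = 0.0427 bits per channel use.

0.0427 bits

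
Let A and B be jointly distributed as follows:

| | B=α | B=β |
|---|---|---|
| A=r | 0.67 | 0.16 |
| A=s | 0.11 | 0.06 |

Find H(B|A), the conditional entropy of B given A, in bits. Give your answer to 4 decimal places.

Chain rule: H(B|A) = H(A,B) − H(A).
Marginals: p(A) = (0.8300, 0.1700), p(B) = (0.7800, 0.2200).
H(A,B) = 1.4039 bits; H(A) = 0.6577 bits.
H(B|A) = 1.4039 − 0.6577 = 0.7462 bits.

0.7462 bits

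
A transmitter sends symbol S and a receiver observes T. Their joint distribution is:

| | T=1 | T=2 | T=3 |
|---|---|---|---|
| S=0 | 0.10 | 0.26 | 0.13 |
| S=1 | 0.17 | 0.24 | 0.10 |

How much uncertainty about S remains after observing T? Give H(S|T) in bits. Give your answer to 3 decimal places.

Marginals: p(S) = (0.4900, 0.5100), p(T) = (0.2700, 0.5000, 0.2300).
H(S|T) = Σ p(T) · H(S|T=·).
  T=1: p=0.2700, H(S|T=1) = 0.9510
  T=2: p=0.5000, H(S|T=2) = 0.9988
  T=3: p=0.2300, H(S|T=3) = 0.9877
Weighted sum = 0.983 bits.

0.983 bits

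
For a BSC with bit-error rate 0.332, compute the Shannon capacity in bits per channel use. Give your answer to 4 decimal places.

0.0830 bits

Binary symmetric channel: C = 1 − h₂(ε) where h₂ is the binary entropy function.
h₂(0.332) = −0.332·log₂0.332 − 0.668·log₂0.668 = 0.9170.
C = 1 − 0.9170 = 0.0830 bits per channel use.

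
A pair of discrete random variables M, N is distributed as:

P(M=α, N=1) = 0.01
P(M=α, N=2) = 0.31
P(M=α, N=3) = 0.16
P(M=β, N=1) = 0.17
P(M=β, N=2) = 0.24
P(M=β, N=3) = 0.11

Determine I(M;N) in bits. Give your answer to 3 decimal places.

0.136 bits

Marginals: p(M) = (0.4800, 0.5200), p(N) = (0.1800, 0.5500, 0.2700).
I(M;N) = H(M) + H(N) − H(M,N).
H(M) = 0.9988, H(N) = 1.4297, H(M,N) = 2.2923.
I(M;N) = 0.9988 + 1.4297 − 2.2923 = 0.136 bits.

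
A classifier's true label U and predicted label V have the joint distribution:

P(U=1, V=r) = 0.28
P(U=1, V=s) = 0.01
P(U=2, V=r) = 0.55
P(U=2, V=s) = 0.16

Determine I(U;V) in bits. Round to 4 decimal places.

Marginals: p(U) = (0.2900, 0.7100), p(V) = (0.8300, 0.1700).
I(U;V) = Σ p(x,y)·log₂[p(x,y)/(p(x)p(y))].
  (1,r): 0.28·log₂(1.1633) = 0.06109
  (1,s): 0.01·log₂(0.2028) = -0.02302
  (2,r): 0.55·log₂(0.9333) = -0.05476
  (2,s): 0.16·log₂(1.3256) = 0.06506
Sum = 0.0484 bits.

0.0484 bits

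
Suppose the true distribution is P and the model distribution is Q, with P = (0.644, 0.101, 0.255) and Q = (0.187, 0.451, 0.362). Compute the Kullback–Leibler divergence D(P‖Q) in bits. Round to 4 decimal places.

0.8020 bits

D(P‖Q) = Σ p·log₂(p/q).
  0.644·log₂(0.644/0.187) = 1.14891
  0.101·log₂(0.101/0.451) = -0.21804
  0.255·log₂(0.255/0.362) = -0.12890
D(P‖Q) = 0.8020 bits.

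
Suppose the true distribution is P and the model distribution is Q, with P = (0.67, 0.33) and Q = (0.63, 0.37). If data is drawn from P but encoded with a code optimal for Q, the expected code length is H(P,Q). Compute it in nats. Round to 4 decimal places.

H(P,Q) = −Σ p·ln q.
  −0.67·ln(0.63) = 0.30956
  −0.33·ln(0.37) = 0.32810
H(P,Q) = 0.6377 nats.

0.6377 nats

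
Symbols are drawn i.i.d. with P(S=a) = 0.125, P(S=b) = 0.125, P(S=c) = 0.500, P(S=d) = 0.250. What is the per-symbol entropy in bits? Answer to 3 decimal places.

H(S) = −Σ p·log₂ p.
  −(0.125)·log₂(0.125) = 0.3750
  −(0.125)·log₂(0.125) = 0.3750
  −(0.500)·log₂(0.500) = 0.5000
  −(0.250)·log₂(0.250) = 0.5000
Sum: 0.3750 + 0.3750 + 0.5000 + 0.5000 = 1.750 bits.

1.750 bits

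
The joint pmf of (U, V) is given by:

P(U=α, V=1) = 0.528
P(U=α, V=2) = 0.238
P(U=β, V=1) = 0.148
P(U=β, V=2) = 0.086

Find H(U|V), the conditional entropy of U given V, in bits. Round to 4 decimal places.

0.7830 bits

Marginals: p(U) = (0.7660, 0.2340), p(V) = (0.6760, 0.3240).
H(U|V) = Σ p(V) · H(U|V=·).
  V=1: p=0.6760, H(U|V=1) = 0.7582
  V=2: p=0.3240, H(U|V=2) = 0.8348
Weighted sum = 0.7830 bits.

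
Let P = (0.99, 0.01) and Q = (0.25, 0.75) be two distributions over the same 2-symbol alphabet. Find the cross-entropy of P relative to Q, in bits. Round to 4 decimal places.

H(P,Q) = −Σ p·log₂ q.
  −0.99·log₂(0.25) = 1.98000
  −0.01·log₂(0.75) = 0.00415
H(P,Q) = 1.9842 bits.

1.9842 bits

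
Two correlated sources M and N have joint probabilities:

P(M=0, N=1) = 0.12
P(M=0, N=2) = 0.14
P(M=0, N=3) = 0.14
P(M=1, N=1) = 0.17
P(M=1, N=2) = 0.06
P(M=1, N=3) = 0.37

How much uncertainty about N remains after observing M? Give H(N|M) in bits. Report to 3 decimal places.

1.399 bits

Marginals: p(M) = (0.4000, 0.6000), p(N) = (0.2900, 0.2000, 0.5100).
H(N|M) = Σ p(M) · H(N|M=·).
  M=0: p=0.4000, H(N|M=0) = 1.5813
  M=1: p=0.6000, H(N|M=1) = 1.2778
Weighted sum = 1.399 bits.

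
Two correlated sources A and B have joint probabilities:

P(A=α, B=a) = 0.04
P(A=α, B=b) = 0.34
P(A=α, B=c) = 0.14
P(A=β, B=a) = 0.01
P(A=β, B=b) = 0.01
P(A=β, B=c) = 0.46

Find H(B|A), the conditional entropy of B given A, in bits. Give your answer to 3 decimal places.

Marginals: p(A) = (0.5200, 0.4800), p(B) = (0.0500, 0.3500, 0.6000).
H(B|A) = Σ p(A) · H(B|A=·).
  A=α: p=0.5200, H(B|A=α) = 1.1951
  A=β: p=0.4800, H(B|A=β) = 0.2915
Weighted sum = 0.761 bits.

0.761 bits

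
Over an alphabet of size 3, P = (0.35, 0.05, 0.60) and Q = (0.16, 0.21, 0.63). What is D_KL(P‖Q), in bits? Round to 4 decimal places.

D(P‖Q) = Σ p·log₂(p/q).
  0.35·log₂(0.35/0.16) = 0.39525
  0.05·log₂(0.05/0.21) = -0.10352
  0.60·log₂(0.60/0.63) = -0.04223
D(P‖Q) = 0.2495 bits.

0.2495 bits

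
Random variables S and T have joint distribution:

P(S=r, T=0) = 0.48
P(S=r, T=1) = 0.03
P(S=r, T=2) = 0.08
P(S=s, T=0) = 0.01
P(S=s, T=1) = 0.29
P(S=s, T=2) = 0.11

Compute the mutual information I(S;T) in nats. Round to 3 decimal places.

Marginals: p(S) = (0.5900, 0.4100), p(T) = (0.4900, 0.3200, 0.1900).
I(S;T) = H(S) + H(T) − H(S,T).
H(S) = 0.6769, H(T) = 1.0297, H(S,T) = 1.3074.
I(S;T) = 0.6769 + 1.0297 − 1.3074 = 0.399 nats.

0.399 nats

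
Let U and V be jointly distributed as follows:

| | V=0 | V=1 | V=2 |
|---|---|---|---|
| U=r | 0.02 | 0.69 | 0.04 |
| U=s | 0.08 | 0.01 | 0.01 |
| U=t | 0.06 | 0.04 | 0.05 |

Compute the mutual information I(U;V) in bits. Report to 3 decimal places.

0.393 bits

Marginals: p(U) = (0.7500, 0.1000, 0.1500), p(V) = (0.1600, 0.7400, 0.1000).
I(U;V) = Σ p(x,y)·log₂[p(x,y)/(p(x)p(y))].
  (r,0): 0.02·log₂(0.1667) = -0.0517
  (r,1): 0.69·log₂(1.2432) = 0.2167
  (r,2): 0.04·log₂(0.5333) = -0.0363
  (s,0): 0.08·log₂(5.0000) = 0.1858
  (s,1): 0.01·log₂(0.1351) = -0.0289
  (s,2): 0.01·log₂(1.0000) = 0.0000
  (t,0): 0.06·log₂(2.5000) = 0.0793
  (t,1): 0.04·log₂(0.3604) = -0.0589
  (t,2): 0.05·log₂(3.3333) = 0.0868
Sum = 0.393 bits.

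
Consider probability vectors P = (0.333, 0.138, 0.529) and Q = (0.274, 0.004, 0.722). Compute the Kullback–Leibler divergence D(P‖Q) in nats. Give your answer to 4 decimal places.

D(P‖Q) = Σ p·ln(p/q).
  0.333·ln(0.333/0.274) = 0.06494
  0.138·ln(0.138/0.004) = 0.48865
  0.529·ln(0.529/0.722) = -0.16454
D(P‖Q) = 0.3891 nats.

0.3891 nats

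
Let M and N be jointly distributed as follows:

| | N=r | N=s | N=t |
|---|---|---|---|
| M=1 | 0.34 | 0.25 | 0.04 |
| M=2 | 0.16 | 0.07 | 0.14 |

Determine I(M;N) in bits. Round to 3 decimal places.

0.118 bits

Marginals: p(M) = (0.6300, 0.3700), p(N) = (0.5000, 0.3200, 0.1800).
I(M;N) = H(M) + H(N) − H(M,N).
H(M) = 0.9507, H(N) = 1.4713, H(M,N) = 2.3036.
I(M;N) = 0.9507 + 1.4713 − 2.3036 = 0.118 bits.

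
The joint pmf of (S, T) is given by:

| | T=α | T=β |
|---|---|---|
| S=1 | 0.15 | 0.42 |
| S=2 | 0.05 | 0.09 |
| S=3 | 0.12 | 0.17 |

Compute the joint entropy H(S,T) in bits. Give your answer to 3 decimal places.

H(S,T) = −Σ p(x,y)·log₂ p(x,y) over all 6 cells.
  cell (1,α): −0.15·log₂0.15 = 0.4105
  cell (1,β): −0.42·log₂0.42 = 0.5256
  cell (2,α): −0.05·log₂0.05 = 0.2161
  cell (2,β): −0.09·log₂0.09 = 0.3127
  cell (3,α): −0.12·log₂0.12 = 0.3671
  cell (3,β): −0.17·log₂0.17 = 0.4346
Sum = 2.267 bits.

2.267 bits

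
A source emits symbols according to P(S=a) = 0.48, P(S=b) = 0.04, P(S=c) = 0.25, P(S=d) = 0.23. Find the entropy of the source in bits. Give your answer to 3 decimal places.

1.682 bits

H(S) = −Σ p·log₂ p.
  −(0.48)·log₂(0.48) = 0.5083
  −(0.04)·log₂(0.04) = 0.1858
  −(0.25)·log₂(0.25) = 0.5000
  −(0.23)·log₂(0.23) = 0.4877
Sum: 0.5083 + 0.1858 + 0.5000 + 0.4877 = 1.682 bits.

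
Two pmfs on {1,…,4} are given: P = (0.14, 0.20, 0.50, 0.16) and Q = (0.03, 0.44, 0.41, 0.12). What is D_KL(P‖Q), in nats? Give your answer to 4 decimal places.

0.2032 nats

D(P‖Q) = Σ p·ln(p/q).
  0.14·ln(0.14/0.03) = 0.21566
  0.20·ln(0.20/0.44) = -0.15769
  0.50·ln(0.50/0.41) = 0.09923
  0.16·ln(0.16/0.12) = 0.04603
D(P‖Q) = 0.2032 nats.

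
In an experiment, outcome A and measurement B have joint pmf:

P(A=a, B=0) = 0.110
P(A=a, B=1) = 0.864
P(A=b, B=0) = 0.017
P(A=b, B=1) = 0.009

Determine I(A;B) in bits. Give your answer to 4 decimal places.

Marginals: p(A) = (0.9740, 0.0260), p(B) = (0.1270, 0.8730).
I(A;B) = Σ p(x,y)·log₂[p(x,y)/(p(x)p(y))].
  (a,0): 0.110·log₂(0.8893) = -0.01863
  (a,1): 0.864·log₂(1.0161) = 0.01992
  (b,0): 0.017·log₂(5.1484) = 0.04019
  (b,1): 0.009·log₂(0.3965) = -0.01201
Sum = 0.0295 bits.

0.0295 bits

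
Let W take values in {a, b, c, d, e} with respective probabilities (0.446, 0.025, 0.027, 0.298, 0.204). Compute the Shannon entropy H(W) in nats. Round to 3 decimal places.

H(W) = −Σ p·ln p.
  −(0.446)·ln(0.446) = 0.3601
  −(0.025)·ln(0.025) = 0.0922
  −(0.027)·ln(0.027) = 0.0975
  −(0.298)·ln(0.298) = 0.3608
  −(0.204)·ln(0.204) = 0.3243
Sum: 0.3601 + 0.0922 + 0.0975 + 0.3608 + 0.3243 = 1.235 nats.

1.235 nats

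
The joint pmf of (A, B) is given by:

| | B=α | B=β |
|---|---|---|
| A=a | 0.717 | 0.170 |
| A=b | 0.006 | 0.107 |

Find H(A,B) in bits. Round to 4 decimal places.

H(A,B) = −Σ p(x,y)·log₂ p(x,y) over all 4 cells.
  cell (a,α): −0.717·log₂0.717 = 0.34413
  cell (a,β): −0.170·log₂0.170 = 0.43459
  cell (b,α): −0.006·log₂0.006 = 0.04428
  cell (b,β): −0.107·log₂0.107 = 0.34500
Sum = 1.1680 bits.

1.1680 bits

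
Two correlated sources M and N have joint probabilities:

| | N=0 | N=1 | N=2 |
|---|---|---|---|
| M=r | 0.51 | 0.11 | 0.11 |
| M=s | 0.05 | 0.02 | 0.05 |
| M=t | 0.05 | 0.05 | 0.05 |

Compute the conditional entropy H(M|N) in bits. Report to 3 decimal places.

1.036 bits

Chain rule: H(M|N) = H(M,N) − H(N).
Marginals: p(M) = (0.7300, 0.1200, 0.1500), p(N) = (0.6100, 0.1800, 0.2100).
H(M,N) = 2.3894 bits; H(N) = 1.3531 bits.
H(M|N) = 2.3894 − 1.3531 = 1.036 bits.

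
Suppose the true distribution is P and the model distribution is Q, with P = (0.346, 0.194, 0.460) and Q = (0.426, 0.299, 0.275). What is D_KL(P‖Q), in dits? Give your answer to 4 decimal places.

0.0351 dits

D(P‖Q) = Σ p·log₁₀(p/q).
  0.346·log₁₀(0.346/0.426) = -0.03126
  0.194·log₁₀(0.194/0.299) = -0.03645
  0.460·log₁₀(0.460/0.275) = 0.10278
D(P‖Q) = 0.0351 dits.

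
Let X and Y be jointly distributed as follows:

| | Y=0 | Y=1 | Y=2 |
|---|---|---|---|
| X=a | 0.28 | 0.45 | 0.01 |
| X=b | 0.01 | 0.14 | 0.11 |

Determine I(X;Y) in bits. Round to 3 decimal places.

Marginals: p(X) = (0.7400, 0.2600), p(Y) = (0.2900, 0.5900, 0.1200).
I(X;Y) = Σ p(x,y)·log₂[p(x,y)/(p(x)p(y))].
  (a,0): 0.28·log₂(1.3048) = 0.1075
  (a,1): 0.45·log₂(1.0307) = 0.0196
  (a,2): 0.01·log₂(0.1126) = -0.0315
  (b,0): 0.01·log₂(0.1326) = -0.0291
  (b,1): 0.14·log₂(0.9126) = -0.0185
  (b,2): 0.11·log₂(3.5256) = 0.2000
Sum = 0.248 bits.

0.248 bits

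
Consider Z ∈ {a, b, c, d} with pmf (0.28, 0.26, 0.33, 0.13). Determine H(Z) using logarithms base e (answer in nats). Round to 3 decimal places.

1.338 nats

H(Z) = −Σ p·ln p.
  −(0.28)·ln(0.28) = 0.3564
  −(0.26)·ln(0.26) = 0.3502
  −(0.33)·ln(0.33) = 0.3659
  −(0.13)·ln(0.13) = 0.2652
Sum: 0.3564 + 0.3502 + 0.3659 + 0.2652 = 1.338 nats.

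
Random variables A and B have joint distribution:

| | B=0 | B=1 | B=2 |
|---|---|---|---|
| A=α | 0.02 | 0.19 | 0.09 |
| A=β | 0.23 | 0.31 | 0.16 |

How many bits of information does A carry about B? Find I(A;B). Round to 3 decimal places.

0.066 bits

Marginals: p(A) = (0.3000, 0.7000), p(B) = (0.2500, 0.5000, 0.2500).
I(A;B) = H(A) + H(B) − H(A,B).
H(A) = 0.8813, H(B) = 1.5000, H(A,B) = 2.3152.
I(A;B) = 0.8813 + 1.5000 − 2.3152 = 0.066 bits.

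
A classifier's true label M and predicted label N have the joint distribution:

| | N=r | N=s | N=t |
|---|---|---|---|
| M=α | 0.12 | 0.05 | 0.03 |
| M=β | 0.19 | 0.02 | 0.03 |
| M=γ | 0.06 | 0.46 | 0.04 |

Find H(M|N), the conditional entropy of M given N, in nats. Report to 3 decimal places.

0.729 nats

Chain rule: H(M|N) = H(M,N) − H(N).
Marginals: p(M) = (0.2000, 0.2400, 0.5600), p(N) = (0.3700, 0.5300, 0.1000).
H(M,N) = 1.6632 nats; H(N) = 0.9346 nats.
H(M|N) = 1.6632 − 0.9346 = 0.729 nats.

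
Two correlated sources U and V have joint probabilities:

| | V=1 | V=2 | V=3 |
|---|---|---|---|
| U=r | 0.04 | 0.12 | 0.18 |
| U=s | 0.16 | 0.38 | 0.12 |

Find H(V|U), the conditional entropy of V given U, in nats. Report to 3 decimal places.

Chain rule: H(V|U) = H(U,V) − H(U).
Marginals: p(U) = (0.3400, 0.6600), p(V) = (0.2000, 0.5000, 0.3000).
H(U,V) = 1.6072 nats; H(U) = 0.6410 nats.
H(V|U) = 1.6072 − 0.6410 = 0.966 nats.

0.966 nats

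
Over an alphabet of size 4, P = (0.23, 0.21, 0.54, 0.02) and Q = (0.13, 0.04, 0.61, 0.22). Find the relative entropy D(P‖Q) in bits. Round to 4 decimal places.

0.5276 bits

D(P‖Q) = Σ p·log₂(p/q).
  0.23·log₂(0.23/0.13) = 0.18932
  0.21·log₂(0.21/0.04) = 0.50239
  0.54·log₂(0.54/0.61) = -0.09496
  0.02·log₂(0.02/0.22) = -0.06919
D(P‖Q) = 0.5276 bits.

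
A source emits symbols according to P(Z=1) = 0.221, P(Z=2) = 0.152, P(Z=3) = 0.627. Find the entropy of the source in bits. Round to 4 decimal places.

1.3167 bits

H(Z) = −Σ p·log₂ p.
  −(0.221)·log₂(0.221) = 0.48131
  −(0.152)·log₂(0.152) = 0.41311
  −(0.627)·log₂(0.627) = 0.42226
Sum: 0.48131 + 0.41311 + 0.42226 = 1.3167 bits.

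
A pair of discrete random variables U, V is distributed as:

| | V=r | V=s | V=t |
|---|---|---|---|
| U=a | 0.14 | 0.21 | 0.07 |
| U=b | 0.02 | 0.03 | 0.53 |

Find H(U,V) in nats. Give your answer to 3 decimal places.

1.309 nats

H(U,V) = −Σ p(x,y)·ln p(x,y) over all 6 cells.
  cell (a,r): −0.14·ln0.14 = 0.2753
  cell (a,s): −0.21·ln0.21 = 0.3277
  cell (a,t): −0.07·ln0.07 = 0.1861
  cell (b,r): −0.02·ln0.02 = 0.0782
  cell (b,s): −0.03·ln0.03 = 0.1052
  cell (b,t): −0.53·ln0.53 = 0.3365
Sum = 1.309 nats.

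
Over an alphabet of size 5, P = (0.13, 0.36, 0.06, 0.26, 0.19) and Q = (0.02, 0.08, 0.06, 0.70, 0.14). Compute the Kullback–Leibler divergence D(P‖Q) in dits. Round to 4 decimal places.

D(P‖Q) = Σ p·log₁₀(p/q).
  0.13·log₁₀(0.13/0.02) = 0.10568
  0.36·log₁₀(0.36/0.08) = 0.23516
  0.06·log₁₀(0.06/0.06) = 0.00000
  0.26·log₁₀(0.26/0.70) = -0.11183
  0.19·log₁₀(0.19/0.14) = 0.02520
D(P‖Q) = 0.2542 dits.

0.2542 dits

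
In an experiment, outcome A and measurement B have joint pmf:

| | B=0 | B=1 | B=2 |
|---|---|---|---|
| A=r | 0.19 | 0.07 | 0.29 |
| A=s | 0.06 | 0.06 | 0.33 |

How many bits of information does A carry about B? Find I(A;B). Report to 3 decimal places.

Marginals: p(A) = (0.5500, 0.4500), p(B) = (0.2500, 0.1300, 0.6200).
I(A;B) = H(A) + H(B) − H(A,B).
H(A) = 0.9928, H(B) = 1.3102, H(A,B) = 2.2566.
I(A;B) = 0.9928 + 1.3102 − 2.2566 = 0.046 bits.

0.046 bits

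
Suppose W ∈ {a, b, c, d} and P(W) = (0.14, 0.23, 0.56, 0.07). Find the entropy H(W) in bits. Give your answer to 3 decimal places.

H(W) = −Σ p·log₂ p.
  −(0.14)·log₂(0.14) = 0.3971
  −(0.23)·log₂(0.23) = 0.4877
  −(0.56)·log₂(0.56) = 0.4684
  −(0.07)·log₂(0.07) = 0.2686
Sum: 0.3971 + 0.4877 + 0.4684 + 0.2686 = 1.622 bits.

1.622 bits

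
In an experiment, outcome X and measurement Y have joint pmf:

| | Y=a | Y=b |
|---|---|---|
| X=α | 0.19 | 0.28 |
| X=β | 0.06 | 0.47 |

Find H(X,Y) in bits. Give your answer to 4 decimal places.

1.7249 bits

H(X,Y) = −Σ p(x,y)·log₂ p(x,y) over all 4 cells.
  cell (α,a): −0.19·log₂0.19 = 0.45523
  cell (α,b): −0.28·log₂0.28 = 0.51422
  cell (β,a): −0.06·log₂0.06 = 0.24353
  cell (β,b): −0.47·log₂0.47 = 0.51196
Sum = 1.7249 bits.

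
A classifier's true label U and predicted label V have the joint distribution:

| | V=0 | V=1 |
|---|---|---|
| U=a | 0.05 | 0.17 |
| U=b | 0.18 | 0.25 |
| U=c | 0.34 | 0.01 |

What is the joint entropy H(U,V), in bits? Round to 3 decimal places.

H(U,V) = −Σ p(x,y)·log₂ p(x,y) over all 6 cells.
  cell (a,0): −0.05·log₂0.05 = 0.2161
  cell (a,1): −0.17·log₂0.17 = 0.4346
  cell (b,0): −0.18·log₂0.18 = 0.4453
  cell (b,1): −0.25·log₂0.25 = 0.5000
  cell (c,0): −0.34·log₂0.34 = 0.5292
  cell (c,1): −0.01·log₂0.01 = 0.0664
Sum = 2.192 bits.

2.192 bits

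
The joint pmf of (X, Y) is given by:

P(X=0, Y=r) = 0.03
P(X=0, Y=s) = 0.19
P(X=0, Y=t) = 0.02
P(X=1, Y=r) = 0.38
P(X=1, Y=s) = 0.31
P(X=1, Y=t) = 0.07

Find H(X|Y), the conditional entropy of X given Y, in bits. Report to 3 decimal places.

0.703 bits

Chain rule: H(X|Y) = H(X,Y) − H(Y).
Marginals: p(X) = (0.2400, 0.7600), p(Y) = (0.4100, 0.5000, 0.0900).
H(X,Y) = 2.0427 bits; H(Y) = 1.3400 bits.
H(X|Y) = 2.0427 − 1.3400 = 0.703 bits.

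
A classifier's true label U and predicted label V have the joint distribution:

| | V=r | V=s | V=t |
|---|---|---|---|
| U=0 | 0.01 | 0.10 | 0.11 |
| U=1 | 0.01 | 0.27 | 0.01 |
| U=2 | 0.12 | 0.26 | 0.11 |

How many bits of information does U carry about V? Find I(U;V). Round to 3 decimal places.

0.193 bits

Marginals: p(U) = (0.2200, 0.2900, 0.4900), p(V) = (0.1400, 0.6300, 0.2300).
I(U;V) = H(U) + H(V) − H(U,V).
H(U) = 1.5028, H(V) = 1.3047, H(U,V) = 2.6145.
I(U;V) = 1.5028 + 1.3047 − 2.6145 = 0.193 bits.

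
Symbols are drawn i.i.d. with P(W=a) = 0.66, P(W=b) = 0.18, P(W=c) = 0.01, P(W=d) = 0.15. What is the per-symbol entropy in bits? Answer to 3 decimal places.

H(W) = −Σ p·log₂ p.
  −(0.66)·log₂(0.66) = 0.3956
  −(0.18)·log₂(0.18) = 0.4453
  −(0.01)·log₂(0.01) = 0.0664
  −(0.15)·log₂(0.15) = 0.4105
Sum: 0.3956 + 0.4453 + 0.0664 + 0.4105 = 1.318 bits.

1.318 bits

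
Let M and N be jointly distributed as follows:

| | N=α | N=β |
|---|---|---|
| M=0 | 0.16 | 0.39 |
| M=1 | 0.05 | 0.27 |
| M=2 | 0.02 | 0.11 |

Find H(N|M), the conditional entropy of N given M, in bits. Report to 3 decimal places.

0.759 bits

Marginals: p(M) = (0.5500, 0.3200, 0.1300), p(N) = (0.2300, 0.7700).
H(N|M) = Σ p(M) · H(N|M=·).
  M=0: p=0.5500, H(N|M=0) = 0.8699
  M=1: p=0.3200, H(N|M=1) = 0.6253
  M=2: p=0.1300, H(N|M=2) = 0.6194
Weighted sum = 0.759 bits.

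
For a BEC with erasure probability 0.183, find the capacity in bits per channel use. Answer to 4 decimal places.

0.8170 bits

Binary erasure channel: capacity C = 1 − ε.
C = 1 − 0.183 = 0.8170 bits per channel use.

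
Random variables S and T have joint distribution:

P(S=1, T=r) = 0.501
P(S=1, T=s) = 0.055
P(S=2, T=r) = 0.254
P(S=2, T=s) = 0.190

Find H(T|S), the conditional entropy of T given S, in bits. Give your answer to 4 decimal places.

Marginals: p(S) = (0.5560, 0.4440), p(T) = (0.7550, 0.2450).
H(T|S) = Σ p(S) · H(T|S=·).
  S=1: p=0.5560, H(T|S=1) = 0.4656
  S=2: p=0.4440, H(T|S=2) = 0.9850
Weighted sum = 0.6962 bits.

0.6962 bits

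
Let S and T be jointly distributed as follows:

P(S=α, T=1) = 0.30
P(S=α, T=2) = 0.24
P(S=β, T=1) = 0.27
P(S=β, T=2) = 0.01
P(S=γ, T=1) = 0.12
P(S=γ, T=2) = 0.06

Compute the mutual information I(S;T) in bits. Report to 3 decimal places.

Marginals: p(S) = (0.5400, 0.2800, 0.1800), p(T) = (0.6900, 0.3100).
I(S;T) = H(S) + H(T) − H(S,T).
H(S) = 1.4396, H(T) = 0.8932, H(S,T) = 2.2023.
I(S;T) = 1.4396 + 0.8932 − 2.2023 = 0.130 bits.

0.130 bits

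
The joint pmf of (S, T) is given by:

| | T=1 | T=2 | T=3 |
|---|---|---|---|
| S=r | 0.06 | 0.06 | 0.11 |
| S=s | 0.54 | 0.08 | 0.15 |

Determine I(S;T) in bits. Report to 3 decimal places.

Marginals: p(S) = (0.2300, 0.7700), p(T) = (0.6000, 0.1400, 0.2600).
I(S;T) = H(S) + H(T) − H(S,T).
H(S) = 0.7780, H(T) = 1.3446, H(S,T) = 2.0195.
I(S;T) = 0.7780 + 1.3446 − 2.0195 = 0.103 bits.

0.103 bits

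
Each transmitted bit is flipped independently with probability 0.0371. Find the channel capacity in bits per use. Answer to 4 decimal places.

Binary symmetric channel: C = 1 − h₂(ε) where h₂ is the binary entropy function.
h₂(0.0371) = −0.0371·log₂0.0371 − 0.9629·log₂0.9629 = 0.2288.
C = 1 − 0.2288 = 0.7712 bits per channel use.

0.7712 bits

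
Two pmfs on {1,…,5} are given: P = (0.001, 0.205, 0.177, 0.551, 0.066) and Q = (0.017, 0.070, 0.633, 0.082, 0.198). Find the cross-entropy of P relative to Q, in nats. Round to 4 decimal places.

2.1151 nats

H(P,Q) = −Σ p·ln q.
  −0.001·ln(0.017) = 0.00407
  −0.205·ln(0.070) = 0.54515
  −0.177·ln(0.633) = 0.08094
  −0.551·ln(0.082) = 1.37807
  −0.066·ln(0.198) = 0.10689
H(P,Q) = 2.1151 nats.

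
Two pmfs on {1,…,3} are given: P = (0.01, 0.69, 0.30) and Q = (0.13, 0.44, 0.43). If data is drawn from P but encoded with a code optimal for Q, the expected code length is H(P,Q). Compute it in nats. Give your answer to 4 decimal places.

H(P,Q) = −Σ p·ln q.
  −0.01·ln(0.13) = 0.02040
  −0.69·ln(0.44) = 0.56648
  −0.30·ln(0.43) = 0.25319
H(P,Q) = 0.8401 nats.

0.8401 nats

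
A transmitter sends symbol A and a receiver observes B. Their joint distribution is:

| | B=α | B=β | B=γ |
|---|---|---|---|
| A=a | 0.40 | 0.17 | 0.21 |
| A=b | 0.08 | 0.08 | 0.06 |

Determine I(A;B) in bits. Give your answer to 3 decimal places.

Marginals: p(A) = (0.7800, 0.2200), p(B) = (0.4800, 0.2500, 0.2700).
I(A;B) = Σ p(x,y)·log₂[p(x,y)/(p(x)p(y))].
  (a,α): 0.40·log₂(1.0684) = 0.0382
  (a,β): 0.17·log₂(0.8718) = -0.0336
  (a,γ): 0.21·log₂(0.9972) = -0.0009
  (b,α): 0.08·log₂(0.7576) = -0.0320
  (b,β): 0.08·log₂(1.4545) = 0.0432
  (b,γ): 0.06·log₂(1.0101) = 0.0009
Sum = 0.016 bits.

0.016 bits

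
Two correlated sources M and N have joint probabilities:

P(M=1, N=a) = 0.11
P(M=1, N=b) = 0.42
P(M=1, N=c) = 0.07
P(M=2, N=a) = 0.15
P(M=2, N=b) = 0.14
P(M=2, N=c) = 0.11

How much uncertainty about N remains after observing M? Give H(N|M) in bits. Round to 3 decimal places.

Marginals: p(M) = (0.6000, 0.4000), p(N) = (0.2600, 0.5600, 0.1800).
H(N|M) = Σ p(M) · H(N|M=·).
  M=1: p=0.6000, H(N|M=1) = 1.1705
  M=2: p=0.4000, H(N|M=2) = 1.5729
Weighted sum = 1.331 bits.

1.331 bits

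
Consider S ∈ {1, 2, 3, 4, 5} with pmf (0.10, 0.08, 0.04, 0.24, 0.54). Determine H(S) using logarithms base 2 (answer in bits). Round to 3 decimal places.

1.784 bits

H(S) = −Σ p·log₂ p.
  −(0.10)·log₂(0.10) = 0.3322
  −(0.08)·log₂(0.08) = 0.2915
  −(0.04)·log₂(0.04) = 0.1858
  −(0.24)·log₂(0.24) = 0.4941
  −(0.54)·log₂(0.54) = 0.4800
Sum: 0.3322 + 0.2915 + 0.1858 + 0.4941 + 0.4800 = 1.784 bits.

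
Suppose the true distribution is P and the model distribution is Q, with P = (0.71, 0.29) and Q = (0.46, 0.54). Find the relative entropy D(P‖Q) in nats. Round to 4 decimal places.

D(P‖Q) = Σ p·ln(p/q).
  0.71·ln(0.71/0.46) = 0.30817
  0.29·ln(0.29/0.54) = -0.18029
D(P‖Q) = 0.1279 nats.

0.1279 nats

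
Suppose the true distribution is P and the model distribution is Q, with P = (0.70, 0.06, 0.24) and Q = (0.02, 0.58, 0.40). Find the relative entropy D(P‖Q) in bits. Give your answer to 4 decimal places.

D(P‖Q) = Σ p·log₂(p/q).
  0.70·log₂(0.70/0.02) = 3.59050
  0.06·log₂(0.06/0.58) = -0.19638
  0.24·log₂(0.24/0.40) = -0.17687
D(P‖Q) = 3.2172 bits.

3.2172 bits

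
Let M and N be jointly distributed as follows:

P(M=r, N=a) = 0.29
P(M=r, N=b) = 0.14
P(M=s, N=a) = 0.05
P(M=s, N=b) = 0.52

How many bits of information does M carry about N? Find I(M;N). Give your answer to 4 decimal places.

0.2889 bits

Marginals: p(M) = (0.4300, 0.5700), p(N) = (0.3400, 0.6600).
I(M;N) = H(M) + H(N) − H(M,N).
H(M) = 0.9858, H(N) = 0.9248, H(M,N) = 1.6217.
I(M;N) = 0.9858 + 0.9248 − 1.6217 = 0.2889 bits.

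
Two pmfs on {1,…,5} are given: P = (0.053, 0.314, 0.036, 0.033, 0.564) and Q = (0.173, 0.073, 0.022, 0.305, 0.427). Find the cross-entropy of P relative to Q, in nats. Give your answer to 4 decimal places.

1.5714 nats

H(P,Q) = −Σ p·ln q.
  −0.053·ln(0.173) = 0.09299
  −0.314·ln(0.073) = 0.82183
  −0.036·ln(0.022) = 0.13740
  −0.033·ln(0.305) = 0.03919
  −0.564·ln(0.427) = 0.47995
H(P,Q) = 1.5714 nats.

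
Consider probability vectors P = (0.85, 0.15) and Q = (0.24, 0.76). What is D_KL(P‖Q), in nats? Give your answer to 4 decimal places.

D(P‖Q) = Σ p·ln(p/q).
  0.85·ln(0.85/0.24) = 1.07491
  0.15·ln(0.15/0.76) = -0.24340
D(P‖Q) = 0.8315 nats.

0.8315 nats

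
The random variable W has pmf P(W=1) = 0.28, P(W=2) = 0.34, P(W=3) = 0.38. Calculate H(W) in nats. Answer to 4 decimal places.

H(W) = −Σ p·ln p.
  −(0.28)·ln(0.28) = 0.35643
  −(0.34)·ln(0.34) = 0.36680
  −(0.38)·ln(0.38) = 0.36768
Sum: 0.35643 + 0.36680 + 0.36768 = 1.0909 nats.

1.0909 nats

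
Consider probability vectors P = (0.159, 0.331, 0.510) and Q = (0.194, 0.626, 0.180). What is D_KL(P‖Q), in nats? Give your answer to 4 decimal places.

0.2886 nats

D(P‖Q) = Σ p·ln(p/q).
  0.159·ln(0.159/0.194) = -0.03163
  0.331·ln(0.331/0.626) = -0.21092
  0.510·ln(0.510/0.180) = 0.53114
D(P‖Q) = 0.2886 nats.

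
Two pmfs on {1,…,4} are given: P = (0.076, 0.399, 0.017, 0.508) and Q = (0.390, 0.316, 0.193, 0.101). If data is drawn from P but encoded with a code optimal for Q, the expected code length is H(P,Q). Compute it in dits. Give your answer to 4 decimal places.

H(P,Q) = −Σ p·log₁₀ q.
  −0.076·log₁₀(0.390) = 0.03108
  −0.399·log₁₀(0.316) = 0.19962
  −0.017·log₁₀(0.193) = 0.01215
  −0.508·log₁₀(0.101) = 0.50580
H(P,Q) = 0.7487 dits.

0.7487 dits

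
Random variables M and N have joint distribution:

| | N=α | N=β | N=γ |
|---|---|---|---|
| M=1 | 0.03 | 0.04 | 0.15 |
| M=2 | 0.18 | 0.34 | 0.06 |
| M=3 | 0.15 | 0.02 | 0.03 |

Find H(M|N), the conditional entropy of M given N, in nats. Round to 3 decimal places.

Marginals: p(M) = (0.2200, 0.5800, 0.2000), p(N) = (0.3600, 0.4000, 0.2400).
H(M|N) = Σ p(N) · H(M|N=·).
  N=α: p=0.3600, H(M|N=α) = 0.9184
  N=β: p=0.4000, H(M|N=β) = 0.5182
  N=γ: p=0.2400, H(M|N=γ) = 0.9003
Weighted sum = 0.754 nats.

0.754 nats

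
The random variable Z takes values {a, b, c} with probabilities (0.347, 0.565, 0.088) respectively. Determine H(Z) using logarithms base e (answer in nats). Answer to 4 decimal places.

H(Z) = −Σ p·ln p.
  −(0.347)·ln(0.347) = 0.36728
  −(0.565)·ln(0.565) = 0.32258
  −(0.088)·ln(0.088) = 0.21388
Sum: 0.36728 + 0.32258 + 0.21388 = 0.9037 nats.

0.9037 nats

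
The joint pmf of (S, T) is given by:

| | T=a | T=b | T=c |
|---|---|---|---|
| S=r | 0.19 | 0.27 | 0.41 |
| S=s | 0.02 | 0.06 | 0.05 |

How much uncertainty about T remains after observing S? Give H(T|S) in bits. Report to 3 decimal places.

1.508 bits

Chain rule: H(T|S) = H(S,T) − H(S).
Marginals: p(S) = (0.8700, 0.1300), p(T) = (0.2100, 0.3300, 0.4600).
H(S,T) = 2.0651 bits; H(S) = 0.5574 bits.
H(T|S) = 2.0651 − 0.5574 = 1.508 bits.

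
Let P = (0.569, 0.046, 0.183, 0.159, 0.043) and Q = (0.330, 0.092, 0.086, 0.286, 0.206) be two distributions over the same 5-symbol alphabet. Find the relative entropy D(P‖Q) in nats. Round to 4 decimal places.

D(P‖Q) = Σ p·ln(p/q).
  0.569·ln(0.569/0.330) = 0.30998
  0.046·ln(0.046/0.092) = -0.03188
  0.183·ln(0.183/0.086) = 0.13819
  0.159·ln(0.159/0.286) = -0.09335
  0.043·ln(0.043/0.206) = -0.06737
D(P‖Q) = 0.2556 nats.

0.2556 nats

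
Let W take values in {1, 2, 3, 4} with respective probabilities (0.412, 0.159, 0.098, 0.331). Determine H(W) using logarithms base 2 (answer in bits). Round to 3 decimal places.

H(W) = −Σ p·log₂ p.
  −(0.412)·log₂(0.412) = 0.5271
  −(0.159)·log₂(0.159) = 0.4218
  −(0.098)·log₂(0.098) = 0.3284
  −(0.331)·log₂(0.331) = 0.5280
Sum: 0.5271 + 0.4218 + 0.3284 + 0.5280 = 1.805 bits.

1.805 bits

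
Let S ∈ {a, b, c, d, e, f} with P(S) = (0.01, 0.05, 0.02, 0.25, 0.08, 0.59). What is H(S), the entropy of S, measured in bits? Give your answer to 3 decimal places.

H(S) = −Σ p·log₂ p.
  −(0.01)·log₂(0.01) = 0.0664
  −(0.05)·log₂(0.05) = 0.2161
  −(0.02)·log₂(0.02) = 0.1129
  −(0.25)·log₂(0.25) = 0.5000
  −(0.08)·log₂(0.08) = 0.2915
  −(0.59)·log₂(0.59) = 0.4491
Sum: 0.0664 + 0.2161 + 0.1129 + 0.5000 + 0.2915 + 0.4491 = 1.636 bits.

1.636 bits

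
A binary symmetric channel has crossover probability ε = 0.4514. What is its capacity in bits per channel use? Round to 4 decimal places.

Binary symmetric channel: C = 1 − h₂(ε) where h₂ is the binary entropy function.
h₂(0.4514) = −0.4514·log₂0.4514 − 0.5486·log₂0.5486 = 0.9932.
C = 1 − 0.9932 = 0.0068 bits per channel use.

0.0068 bits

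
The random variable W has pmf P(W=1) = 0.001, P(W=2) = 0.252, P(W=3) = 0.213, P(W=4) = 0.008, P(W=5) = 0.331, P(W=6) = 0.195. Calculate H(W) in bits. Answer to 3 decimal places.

2.030 bits

H(W) = −Σ p·log₂ p.
  −(0.001)·log₂(0.001) = 0.0100
  −(0.252)·log₂(0.252) = 0.5011
  −(0.213)·log₂(0.213) = 0.4752
  −(0.008)·log₂(0.008) = 0.0557
  −(0.331)·log₂(0.331) = 0.5280
  −(0.195)·log₂(0.195) = 0.4599
Sum: 0.0100 + 0.5011 + 0.4752 + 0.0557 + 0.5280 + 0.4599 = 2.030 bits.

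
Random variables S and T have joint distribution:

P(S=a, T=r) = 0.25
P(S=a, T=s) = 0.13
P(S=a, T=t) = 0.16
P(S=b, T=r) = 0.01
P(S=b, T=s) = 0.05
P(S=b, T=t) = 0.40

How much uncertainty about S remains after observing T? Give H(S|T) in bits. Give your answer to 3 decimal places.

0.698 bits

Chain rule: H(S|T) = H(S,T) − H(T).
Marginals: p(S) = (0.5400, 0.4600), p(T) = (0.2600, 0.1800, 0.5600).
H(S,T) = 2.1170 bits; H(T) = 1.4190 bits.
H(S|T) = 2.1170 − 1.4190 = 0.698 bits.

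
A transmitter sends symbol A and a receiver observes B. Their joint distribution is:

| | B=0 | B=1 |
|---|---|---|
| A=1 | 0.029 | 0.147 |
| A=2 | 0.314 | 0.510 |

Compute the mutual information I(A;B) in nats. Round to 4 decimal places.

0.0166 nats

Marginals: p(A) = (0.1760, 0.8240), p(B) = (0.3430, 0.6570).
I(A;B) = Σ p(x,y)·ln[p(x,y)/(p(x)p(y))].
  (1,0): 0.029·ln(0.4804) = -0.02126
  (1,1): 0.147·ln(1.2713) = 0.03528
  (2,0): 0.314·ln(1.1110) = 0.03305
  (2,1): 0.510·ln(0.9421) = -0.03044
Sum = 0.0166 nats.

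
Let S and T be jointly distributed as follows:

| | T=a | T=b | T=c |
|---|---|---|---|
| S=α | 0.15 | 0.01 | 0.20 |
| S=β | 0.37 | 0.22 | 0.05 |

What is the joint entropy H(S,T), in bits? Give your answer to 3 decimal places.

2.169 bits

H(S,T) = −Σ p(x,y)·log₂ p(x,y) over all 6 cells.
  cell (α,a): −0.15·log₂0.15 = 0.4105
  cell (α,b): −0.01·log₂0.01 = 0.0664
  cell (α,c): −0.20·log₂0.20 = 0.4644
  cell (β,a): −0.37·log₂0.37 = 0.5307
  cell (β,b): −0.22·log₂0.22 = 0.4806
  cell (β,c): −0.05·log₂0.05 = 0.2161
Sum = 2.169 bits.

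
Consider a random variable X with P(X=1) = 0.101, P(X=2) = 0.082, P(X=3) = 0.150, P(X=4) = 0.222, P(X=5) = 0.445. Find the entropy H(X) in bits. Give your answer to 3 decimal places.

2.042 bits

H(X) = −Σ p·log₂ p.
  −(0.101)·log₂(0.101) = 0.3341
  −(0.082)·log₂(0.082) = 0.2959
  −(0.150)·log₂(0.150) = 0.4105
  −(0.222)·log₂(0.222) = 0.4820
  −(0.445)·log₂(0.445) = 0.5198
Sum: 0.3341 + 0.2959 + 0.4105 + 0.4820 + 0.5198 = 2.042 bits.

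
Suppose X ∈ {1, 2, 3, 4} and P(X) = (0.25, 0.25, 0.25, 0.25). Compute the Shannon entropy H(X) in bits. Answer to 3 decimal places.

2.000 bits

H(X) = −Σ p·log₂ p.
  −(0.25)·log₂(0.25) = 0.5000
  −(0.25)·log₂(0.25) = 0.5000
  −(0.25)·log₂(0.25) = 0.5000
  −(0.25)·log₂(0.25) = 0.5000
Sum: 0.5000 + 0.5000 + 0.5000 + 0.5000 = 2.000 bits.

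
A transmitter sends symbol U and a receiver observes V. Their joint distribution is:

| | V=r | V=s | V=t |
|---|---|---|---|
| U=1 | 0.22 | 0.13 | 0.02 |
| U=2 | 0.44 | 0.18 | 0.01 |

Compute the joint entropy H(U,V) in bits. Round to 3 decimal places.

2.009 bits

H(U,V) = −Σ p(x,y)·log₂ p(x,y) over all 6 cells.
  cell (1,r): −0.22·log₂0.22 = 0.4806
  cell (1,s): −0.13·log₂0.13 = 0.3826
  cell (1,t): −0.02·log₂0.02 = 0.1129
  cell (2,r): −0.44·log₂0.44 = 0.5211
  cell (2,s): −0.18·log₂0.18 = 0.4453
  cell (2,t): −0.01·log₂0.01 = 0.0664
Sum = 2.009 bits.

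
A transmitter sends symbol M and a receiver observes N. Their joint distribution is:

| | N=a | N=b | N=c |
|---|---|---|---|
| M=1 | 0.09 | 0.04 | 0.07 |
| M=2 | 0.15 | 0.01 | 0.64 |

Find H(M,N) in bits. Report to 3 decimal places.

1.656 bits

H(M,N) = −Σ p(x,y)·log₂ p(x,y) over all 6 cells.
  cell (1,a): −0.09·log₂0.09 = 0.3127
  cell (1,b): −0.04·log₂0.04 = 0.1858
  cell (1,c): −0.07·log₂0.07 = 0.2686
  cell (2,a): −0.15·log₂0.15 = 0.4105
  cell (2,b): −0.01·log₂0.01 = 0.0664
  cell (2,c): −0.64·log₂0.64 = 0.4121
Sum = 1.656 bits.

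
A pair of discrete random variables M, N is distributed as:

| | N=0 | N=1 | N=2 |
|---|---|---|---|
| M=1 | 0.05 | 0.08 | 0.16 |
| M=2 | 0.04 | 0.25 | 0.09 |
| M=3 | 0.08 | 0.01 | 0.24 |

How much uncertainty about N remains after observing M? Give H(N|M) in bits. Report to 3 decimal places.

1.205 bits

Chain rule: H(N|M) = H(M,N) − H(M).
Marginals: p(M) = (0.2900, 0.3800, 0.3300), p(N) = (0.1700, 0.3400, 0.4900).
H(M,N) = 2.7811 bits; H(M) = 1.5762 bits.
H(N|M) = 2.7811 − 1.5762 = 1.205 bits.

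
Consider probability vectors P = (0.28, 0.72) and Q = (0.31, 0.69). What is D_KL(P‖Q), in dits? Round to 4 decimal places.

D(P‖Q) = Σ p·log₁₀(p/q).
  0.28·log₁₀(0.28/0.31) = -0.01238
  0.72·log₁₀(0.72/0.69) = 0.01331
D(P‖Q) = 0.0009 dits.

0.0009 dits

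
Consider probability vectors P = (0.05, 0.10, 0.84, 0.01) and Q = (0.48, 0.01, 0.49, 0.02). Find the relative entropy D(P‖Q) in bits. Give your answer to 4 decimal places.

0.8122 bits

D(P‖Q) = Σ p·log₂(p/q).
  0.05·log₂(0.05/0.48) = -0.16315
  0.10·log₂(0.10/0.01) = 0.33219
  0.84·log₂(0.84/0.49) = 0.65319
  0.01·log₂(0.01/0.02) = -0.01000
D(P‖Q) = 0.8122 bits.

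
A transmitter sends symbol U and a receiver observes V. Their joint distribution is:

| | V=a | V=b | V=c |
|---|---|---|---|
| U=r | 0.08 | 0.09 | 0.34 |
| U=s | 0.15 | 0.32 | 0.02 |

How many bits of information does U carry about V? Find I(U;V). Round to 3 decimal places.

Marginals: p(U) = (0.5100, 0.4900), p(V) = (0.2300, 0.4100, 0.3600).
I(U;V) = H(U) + H(V) − H(U,V).
H(U) = 0.9997, H(V) = 1.5457, H(U,V) = 2.1828.
I(U;V) = 0.9997 + 1.5457 − 2.1828 = 0.363 bits.

0.363 bits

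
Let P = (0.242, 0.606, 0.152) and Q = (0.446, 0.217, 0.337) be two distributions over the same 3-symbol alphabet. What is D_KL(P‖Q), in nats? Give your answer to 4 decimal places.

D(P‖Q) = Σ p·ln(p/q).
  0.242·ln(0.242/0.446) = -0.14795
  0.606·ln(0.606/0.217) = 0.62235
  0.152·ln(0.152/0.337) = -0.12102
D(P‖Q) = 0.3534 nats.

0.3534 nats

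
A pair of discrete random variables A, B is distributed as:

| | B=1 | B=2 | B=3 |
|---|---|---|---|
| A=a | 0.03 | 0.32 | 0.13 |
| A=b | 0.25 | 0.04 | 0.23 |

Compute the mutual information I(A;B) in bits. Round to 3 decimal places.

0.340 bits

Marginals: p(A) = (0.4800, 0.5200), p(B) = (0.2800, 0.3600, 0.3600).
I(A;B) = H(A) + H(B) − H(A,B).
H(A) = 0.9988, H(B) = 1.5755, H(A,B) = 2.2339.
I(A;B) = 0.9988 + 1.5755 − 2.2339 = 0.340 bits.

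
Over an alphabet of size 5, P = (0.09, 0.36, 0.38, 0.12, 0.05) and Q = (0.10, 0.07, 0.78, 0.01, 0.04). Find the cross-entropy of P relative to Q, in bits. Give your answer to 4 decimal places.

2.8458 bits

H(P,Q) = −Σ p·log₂ q.
  −0.09·log₂(0.10) = 0.29897
  −0.36·log₂(0.07) = 1.38114
  −0.38·log₂(0.78) = 0.13621
  −0.12·log₂(0.01) = 0.79726
  −0.05·log₂(0.04) = 0.23219
H(P,Q) = 2.8458 bits.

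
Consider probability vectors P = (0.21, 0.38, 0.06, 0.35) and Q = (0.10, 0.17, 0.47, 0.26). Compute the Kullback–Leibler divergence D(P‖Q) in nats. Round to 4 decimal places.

0.4420 nats

D(P‖Q) = Σ p·ln(p/q).
  0.21·ln(0.21/0.10) = 0.15581
  0.38·ln(0.38/0.17) = 0.30566
  0.06·ln(0.06/0.47) = -0.12350
  0.35·ln(0.35/0.26) = 0.10404
D(P‖Q) = 0.4420 nats.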